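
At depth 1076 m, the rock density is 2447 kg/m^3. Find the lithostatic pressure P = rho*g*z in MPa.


P = rho * g * z / 1e6
= 2447 * 9.81 * 1076 / 1e6
= 25829455.32 / 1e6
= 25.8295 MPa

25.8295


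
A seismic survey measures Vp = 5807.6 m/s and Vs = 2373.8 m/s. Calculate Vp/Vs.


Vp/Vs = 5807.6 / 2373.8
= 2.4465

2.4465


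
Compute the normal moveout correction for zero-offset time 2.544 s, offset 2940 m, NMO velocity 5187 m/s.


x/Vnmo = 2940/5187 = 0.566802
(x/Vnmo)^2 = 0.321264
t0^2 = 6.471936
sqrt(6.471936 + 0.321264) = 2.606377
dt = 2.606377 - 2.544 = 0.062377

0.062377


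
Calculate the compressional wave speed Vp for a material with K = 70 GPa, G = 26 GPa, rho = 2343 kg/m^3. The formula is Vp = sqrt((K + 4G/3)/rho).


First compute the effective modulus:
K + 4G/3 = 70e9 + 4*26e9/3 = 104666666666.67 Pa
Then divide by density:
104666666666.67 / 2343 = 44672072.8411 Pa/(kg/m^3)
Take the square root:
Vp = sqrt(44672072.8411) = 6683.72 m/s

6683.72


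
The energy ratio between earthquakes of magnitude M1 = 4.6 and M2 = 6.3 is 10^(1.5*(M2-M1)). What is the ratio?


M2 - M1 = 6.3 - 4.6 = 1.7
1.5 * 1.7 = 2.55
ratio = 10^2.55 = 354.81

354.81


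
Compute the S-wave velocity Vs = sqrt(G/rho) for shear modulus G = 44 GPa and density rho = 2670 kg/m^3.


Convert G to Pa: G = 44e9 Pa
Compute G/rho = 44e9 / 2670 = 16479400.7491
Vs = sqrt(16479400.7491) = 4059.48 m/s

4059.48


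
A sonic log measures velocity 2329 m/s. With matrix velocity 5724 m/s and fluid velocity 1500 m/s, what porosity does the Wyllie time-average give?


1/V - 1/Vm = 1/2329 - 1/5724 = 0.00025467
1/Vf - 1/Vm = 1/1500 - 1/5724 = 0.00049196
phi = 0.00025467 / 0.00049196 = 0.5177

0.5177


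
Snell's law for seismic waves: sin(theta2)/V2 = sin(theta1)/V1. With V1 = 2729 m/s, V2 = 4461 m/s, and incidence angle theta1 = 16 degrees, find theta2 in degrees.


sin(theta1) = sin(16 deg) = 0.275637
sin(theta2) = V2/V1 * sin(theta1) = 4461/2729 * 0.275637 = 0.450575
theta2 = arcsin(0.450575) = 26.7806 degrees

26.7806


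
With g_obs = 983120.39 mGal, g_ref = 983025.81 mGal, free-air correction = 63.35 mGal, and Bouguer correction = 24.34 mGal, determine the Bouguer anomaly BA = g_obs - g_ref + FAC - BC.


BA = g_obs - g_ref + FAC - BC
= 983120.39 - 983025.81 + 63.35 - 24.34
= 133.59 mGal

133.59


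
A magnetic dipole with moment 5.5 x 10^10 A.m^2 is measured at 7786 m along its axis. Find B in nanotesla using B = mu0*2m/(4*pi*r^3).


m = 5.5 x 10^10 = 55000000000 A.m^2
2m = 110000000000 A.m^2
r^3 = 7786^3 = 472001303656
B = (4pi*10^-7) * 110000000000 / (4*pi * 472001303656) * 1e9
= 138230.076758 / 5931343312201.98 * 1e9
= 23.305 nT

23.305


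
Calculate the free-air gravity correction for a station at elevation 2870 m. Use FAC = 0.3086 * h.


FAC = 0.3086 * h
= 0.3086 * 2870
= 885.682 mGal

885.682


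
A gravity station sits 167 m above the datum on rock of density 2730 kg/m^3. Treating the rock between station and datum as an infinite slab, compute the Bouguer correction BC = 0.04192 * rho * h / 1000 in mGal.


BC = 0.04192 * rho * h / 1000
= 0.04192 * 2730 * 167 / 1000
= 19.1117 mGal

19.1117


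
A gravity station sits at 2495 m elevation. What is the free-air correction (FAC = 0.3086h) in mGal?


FAC = 0.3086 * h
= 0.3086 * 2495
= 769.957 mGal

769.957


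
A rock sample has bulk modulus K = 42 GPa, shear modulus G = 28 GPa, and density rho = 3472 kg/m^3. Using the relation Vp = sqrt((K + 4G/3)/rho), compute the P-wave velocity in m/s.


First compute the effective modulus:
K + 4G/3 = 42e9 + 4*28e9/3 = 79333333333.33 Pa
Then divide by density:
79333333333.33 / 3472 = 22849462.3656 Pa/(kg/m^3)
Take the square root:
Vp = sqrt(22849462.3656) = 4780.11 m/s

4780.11


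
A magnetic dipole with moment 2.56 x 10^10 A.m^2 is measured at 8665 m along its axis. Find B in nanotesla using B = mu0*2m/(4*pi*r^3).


m = 2.56 x 10^10 = 25600000000 A.m^2
2m = 51200000000 A.m^2
r^3 = 8665^3 = 650587479625
B = (4pi*10^-7) * 51200000000 / (4*pi * 650587479625) * 1e9
= 64339.817546 / 8175523386029.6 * 1e9
= 7.8698 nT

7.8698


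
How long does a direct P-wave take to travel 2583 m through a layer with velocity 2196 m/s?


t = x / V
= 2583 / 2196
= 1.1762 s

1.1762


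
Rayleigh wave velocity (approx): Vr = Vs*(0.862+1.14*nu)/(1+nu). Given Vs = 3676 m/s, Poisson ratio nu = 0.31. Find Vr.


Numerator factor = 0.862 + 1.14*0.31 = 1.2154
Denominator = 1 + 0.31 = 1.31
Vr = 3676 * 1.2154 / 1.31 = 3410.54 m/s

3410.54


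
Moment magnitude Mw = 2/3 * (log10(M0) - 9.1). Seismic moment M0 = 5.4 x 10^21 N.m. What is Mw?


log10(M0) = log10(5.4 x 10^21) = 21.7324
Mw = 2/3 * (21.7324 - 9.1)
= 2/3 * 12.6324
= 8.42

8.42


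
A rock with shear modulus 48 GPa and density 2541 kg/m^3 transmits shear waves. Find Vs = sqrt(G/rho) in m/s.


Convert G to Pa: G = 48e9 Pa
Compute G/rho = 48e9 / 2541 = 18890200.7084
Vs = sqrt(18890200.7084) = 4346.29 m/s

4346.29


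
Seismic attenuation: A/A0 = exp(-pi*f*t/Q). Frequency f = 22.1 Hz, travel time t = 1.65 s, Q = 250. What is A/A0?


pi*f*t/Q = pi*22.1*1.65/250 = 0.458233
A/A0 = exp(-0.458233) = 0.6324

0.6324


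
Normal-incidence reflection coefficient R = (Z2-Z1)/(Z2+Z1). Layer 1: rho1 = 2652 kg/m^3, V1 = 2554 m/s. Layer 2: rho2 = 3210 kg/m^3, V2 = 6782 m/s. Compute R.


Z1 = 2652 * 2554 = 6773208
Z2 = 3210 * 6782 = 21770220
R = (21770220 - 6773208) / (21770220 + 6773208) = 14997012 / 28543428 = 0.5254

0.5254


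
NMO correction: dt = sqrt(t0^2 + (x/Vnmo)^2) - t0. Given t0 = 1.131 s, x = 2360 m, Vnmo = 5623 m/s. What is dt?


x/Vnmo = 2360/5623 = 0.419705
(x/Vnmo)^2 = 0.176152
t0^2 = 1.279161
sqrt(1.279161 + 0.176152) = 1.206364
dt = 1.206364 - 1.131 = 0.075364

0.075364


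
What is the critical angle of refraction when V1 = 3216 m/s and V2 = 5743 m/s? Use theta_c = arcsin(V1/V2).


V1/V2 = 3216/5743 = 0.559986
theta_c = arcsin(0.559986) = 34.0548 degrees

34.0548


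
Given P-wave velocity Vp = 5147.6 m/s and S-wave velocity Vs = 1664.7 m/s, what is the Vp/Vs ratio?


Vp/Vs = 5147.6 / 1664.7
= 3.0922

3.0922


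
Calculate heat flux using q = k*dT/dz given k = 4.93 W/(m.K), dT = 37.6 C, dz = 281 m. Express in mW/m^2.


q = k * dT / dz * 1000
= 4.93 * 37.6 / 281 * 1000
= 0.659673 * 1000
= 659.6726 mW/m^2

659.6726


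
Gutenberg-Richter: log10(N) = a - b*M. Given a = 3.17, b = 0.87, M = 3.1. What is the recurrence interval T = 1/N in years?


log10(N) = 3.17 - 0.87*3.1 = 0.473
N = 10^0.473 = 2.971666
T = 1/N = 1/2.971666 = 0.3365 years

0.3365


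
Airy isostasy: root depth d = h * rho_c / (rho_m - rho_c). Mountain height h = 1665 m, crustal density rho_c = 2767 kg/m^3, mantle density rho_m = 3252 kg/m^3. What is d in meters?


rho_m - rho_c = 3252 - 2767 = 485
d = 1665 * 2767 / 485
= 4607055 / 485
= 9499.08 m

9499.08


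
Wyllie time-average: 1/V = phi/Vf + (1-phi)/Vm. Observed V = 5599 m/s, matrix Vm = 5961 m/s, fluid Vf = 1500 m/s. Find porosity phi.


1/V - 1/Vm = 1/5599 - 1/5961 = 1.085e-05
1/Vf - 1/Vm = 1/1500 - 1/5961 = 0.00049891
phi = 1.085e-05 / 0.00049891 = 0.0217

0.0217


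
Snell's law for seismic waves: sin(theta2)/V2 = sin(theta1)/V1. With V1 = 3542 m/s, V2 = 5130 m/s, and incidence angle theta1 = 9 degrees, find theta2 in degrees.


sin(theta1) = sin(9 deg) = 0.156434
sin(theta2) = V2/V1 * sin(theta1) = 5130/3542 * 0.156434 = 0.226569
theta2 = arcsin(0.226569) = 13.0952 degrees

13.0952


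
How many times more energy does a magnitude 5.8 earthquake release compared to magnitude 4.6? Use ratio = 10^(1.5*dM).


M2 - M1 = 5.8 - 4.6 = 1.2
1.5 * 1.2 = 1.8
ratio = 10^1.8 = 63.1

63.1


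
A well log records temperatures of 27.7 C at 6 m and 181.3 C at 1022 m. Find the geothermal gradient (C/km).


dT = 181.3 - 27.7 = 153.6 C
dz = 1022 - 6 = 1016 m
gradient = dT/dz * 1000 = 153.6/1016 * 1000 = 151.1811 C/km

151.1811


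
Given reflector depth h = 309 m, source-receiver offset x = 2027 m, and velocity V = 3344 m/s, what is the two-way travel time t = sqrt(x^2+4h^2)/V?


x^2 + 4h^2 = 2027^2 + 4*309^2 = 4108729 + 381924 = 4490653
sqrt(4490653) = 2119.1161
t = 2119.1161 / 3344 = 0.6337 s

0.6337


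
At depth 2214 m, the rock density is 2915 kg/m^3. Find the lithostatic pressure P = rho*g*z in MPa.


P = rho * g * z / 1e6
= 2915 * 9.81 * 2214 / 1e6
= 63311876.1 / 1e6
= 63.3119 MPa

63.3119


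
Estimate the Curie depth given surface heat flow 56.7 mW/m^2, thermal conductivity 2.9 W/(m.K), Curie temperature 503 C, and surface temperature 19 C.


T_Curie - T_surf = 503 - 19 = 484 C
Convert q to W/m^2: 56.7 mW/m^2 = 0.0567 W/m^2
d = 484 * 2.9 / 0.0567 = 24754.85 m

24754.85


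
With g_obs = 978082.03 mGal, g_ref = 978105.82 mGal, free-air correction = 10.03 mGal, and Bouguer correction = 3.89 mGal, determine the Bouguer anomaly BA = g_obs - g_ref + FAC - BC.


BA = g_obs - g_ref + FAC - BC
= 978082.03 - 978105.82 + 10.03 - 3.89
= -17.65 mGal

-17.65


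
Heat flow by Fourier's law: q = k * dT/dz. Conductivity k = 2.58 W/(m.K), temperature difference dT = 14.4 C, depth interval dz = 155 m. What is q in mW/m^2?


q = k * dT / dz * 1000
= 2.58 * 14.4 / 155 * 1000
= 0.23969 * 1000
= 239.6903 mW/m^2

239.6903


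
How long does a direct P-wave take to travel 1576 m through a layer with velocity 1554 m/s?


t = x / V
= 1576 / 1554
= 1.0142 s

1.0142


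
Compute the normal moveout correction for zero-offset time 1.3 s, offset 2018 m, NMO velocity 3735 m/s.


x/Vnmo = 2018/3735 = 0.540295
(x/Vnmo)^2 = 0.291918
t0^2 = 1.69
sqrt(1.69 + 0.291918) = 1.407806
dt = 1.407806 - 1.3 = 0.107806

0.107806


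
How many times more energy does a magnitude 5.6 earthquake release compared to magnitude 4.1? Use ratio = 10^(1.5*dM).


M2 - M1 = 5.6 - 4.1 = 1.5
1.5 * 1.5 = 2.25
ratio = 10^2.25 = 177.83

177.83


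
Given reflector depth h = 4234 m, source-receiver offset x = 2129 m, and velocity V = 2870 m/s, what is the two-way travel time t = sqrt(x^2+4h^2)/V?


x^2 + 4h^2 = 2129^2 + 4*4234^2 = 4532641 + 71707024 = 76239665
sqrt(76239665) = 8731.5328
t = 8731.5328 / 2870 = 3.0423 s

3.0423


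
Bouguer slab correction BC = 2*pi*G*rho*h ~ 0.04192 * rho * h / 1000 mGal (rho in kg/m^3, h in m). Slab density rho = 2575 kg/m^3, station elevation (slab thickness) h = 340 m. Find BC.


BC = 0.04192 * rho * h / 1000
= 0.04192 * 2575 * 340 / 1000
= 36.701 mGal

36.701


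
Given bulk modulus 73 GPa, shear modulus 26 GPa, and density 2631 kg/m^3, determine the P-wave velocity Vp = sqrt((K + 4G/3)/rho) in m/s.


First compute the effective modulus:
K + 4G/3 = 73e9 + 4*26e9/3 = 107666666666.67 Pa
Then divide by density:
107666666666.67 / 2631 = 40922336.2473 Pa/(kg/m^3)
Take the square root:
Vp = sqrt(40922336.2473) = 6397.06 m/s

6397.06


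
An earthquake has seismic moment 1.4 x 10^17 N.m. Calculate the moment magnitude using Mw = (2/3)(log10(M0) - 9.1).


log10(M0) = log10(1.4 x 10^17) = 17.1461
Mw = 2/3 * (17.1461 - 9.1)
= 2/3 * 8.0461
= 5.36

5.36


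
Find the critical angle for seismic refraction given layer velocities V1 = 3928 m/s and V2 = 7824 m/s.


V1/V2 = 3928/7824 = 0.502045
theta_c = arcsin(0.502045) = 30.1354 degrees

30.1354


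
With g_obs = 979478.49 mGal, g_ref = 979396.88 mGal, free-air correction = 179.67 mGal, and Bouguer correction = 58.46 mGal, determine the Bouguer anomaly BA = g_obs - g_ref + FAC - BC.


BA = g_obs - g_ref + FAC - BC
= 979478.49 - 979396.88 + 179.67 - 58.46
= 202.82 mGal

202.82


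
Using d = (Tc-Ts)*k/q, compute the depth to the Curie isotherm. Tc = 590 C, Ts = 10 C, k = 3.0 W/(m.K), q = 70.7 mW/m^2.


T_Curie - T_surf = 590 - 10 = 580 C
Convert q to W/m^2: 70.7 mW/m^2 = 0.0707 W/m^2
d = 580 * 3.0 / 0.0707 = 24611.03 m

24611.03


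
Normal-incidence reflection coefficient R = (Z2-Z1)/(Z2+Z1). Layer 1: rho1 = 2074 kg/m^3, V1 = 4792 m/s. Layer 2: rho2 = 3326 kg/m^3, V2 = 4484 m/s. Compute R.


Z1 = 2074 * 4792 = 9938608
Z2 = 3326 * 4484 = 14913784
R = (14913784 - 9938608) / (14913784 + 9938608) = 4975176 / 24852392 = 0.2002

0.2002


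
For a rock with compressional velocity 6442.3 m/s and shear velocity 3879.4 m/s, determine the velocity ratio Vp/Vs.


Vp/Vs = 6442.3 / 3879.4
= 1.6606

1.6606


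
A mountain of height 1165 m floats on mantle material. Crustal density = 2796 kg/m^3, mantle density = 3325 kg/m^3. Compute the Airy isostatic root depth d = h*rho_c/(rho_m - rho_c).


rho_m - rho_c = 3325 - 2796 = 529
d = 1165 * 2796 / 529
= 3257340 / 529
= 6157.54 m

6157.54


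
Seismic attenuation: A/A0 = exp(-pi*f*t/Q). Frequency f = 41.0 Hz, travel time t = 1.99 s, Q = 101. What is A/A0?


pi*f*t/Q = pi*41.0*1.99/101 = 2.537847
A/A0 = exp(-2.537847) = 0.079036

0.079036


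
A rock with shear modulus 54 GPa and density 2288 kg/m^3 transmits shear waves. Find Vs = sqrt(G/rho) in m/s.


Convert G to Pa: G = 54e9 Pa
Compute G/rho = 54e9 / 2288 = 23601398.6014
Vs = sqrt(23601398.6014) = 4858.13 m/s

4858.13


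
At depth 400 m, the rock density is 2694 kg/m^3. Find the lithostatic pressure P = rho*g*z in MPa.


P = rho * g * z / 1e6
= 2694 * 9.81 * 400 / 1e6
= 10571256.0 / 1e6
= 10.5713 MPa

10.5713


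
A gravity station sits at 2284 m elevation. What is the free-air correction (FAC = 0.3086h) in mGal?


FAC = 0.3086 * h
= 0.3086 * 2284
= 704.8424 mGal

704.8424


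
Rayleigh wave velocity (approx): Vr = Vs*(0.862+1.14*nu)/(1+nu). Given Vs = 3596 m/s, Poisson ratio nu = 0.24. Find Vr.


Numerator factor = 0.862 + 1.14*0.24 = 1.1356
Denominator = 1 + 0.24 = 1.24
Vr = 3596 * 1.1356 / 1.24 = 3293.24 m/s

3293.24


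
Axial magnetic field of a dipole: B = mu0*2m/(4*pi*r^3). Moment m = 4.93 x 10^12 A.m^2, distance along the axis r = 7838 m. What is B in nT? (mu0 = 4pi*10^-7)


m = 4.93 x 10^12 = 4930000000000 A.m^2
2m = 9860000000000 A.m^2
r^3 = 7838^3 = 481521604472
B = (4pi*10^-7) * 9860000000000 / (4*pi * 481521604472) * 1e9
= 12390441.425758 / 6050978940616.02 * 1e9
= 2047.6755 nT

2047.6755


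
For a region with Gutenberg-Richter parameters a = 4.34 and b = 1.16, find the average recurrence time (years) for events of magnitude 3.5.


log10(N) = 4.34 - 1.16*3.5 = 0.28
N = 10^0.28 = 1.905461
T = 1/N = 1/1.905461 = 0.5248 years

0.5248


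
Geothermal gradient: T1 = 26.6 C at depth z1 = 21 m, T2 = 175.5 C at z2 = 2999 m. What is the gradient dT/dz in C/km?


dT = 175.5 - 26.6 = 148.9 C
dz = 2999 - 21 = 2978 m
gradient = dT/dz * 1000 = 148.9/2978 * 1000 = 50.0 C/km

50.0


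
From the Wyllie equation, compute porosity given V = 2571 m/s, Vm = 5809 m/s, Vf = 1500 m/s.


1/V - 1/Vm = 1/2571 - 1/5809 = 0.00021681
1/Vf - 1/Vm = 1/1500 - 1/5809 = 0.00049452
phi = 0.00021681 / 0.00049452 = 0.4384

0.4384


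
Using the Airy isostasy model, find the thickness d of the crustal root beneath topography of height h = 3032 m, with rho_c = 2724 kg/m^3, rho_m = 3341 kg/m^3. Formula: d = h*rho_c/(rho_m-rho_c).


rho_m - rho_c = 3341 - 2724 = 617
d = 3032 * 2724 / 617
= 8259168 / 617
= 13386.01 m

13386.01


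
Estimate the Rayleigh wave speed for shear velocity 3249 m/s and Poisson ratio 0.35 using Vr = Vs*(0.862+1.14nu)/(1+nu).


Numerator factor = 0.862 + 1.14*0.35 = 1.261
Denominator = 1 + 0.35 = 1.35
Vr = 3249 * 1.261 / 1.35 = 3034.81 m/s

3034.81


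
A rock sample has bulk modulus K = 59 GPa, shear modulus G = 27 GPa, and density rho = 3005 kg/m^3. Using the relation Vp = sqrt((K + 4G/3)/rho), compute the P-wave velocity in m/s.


First compute the effective modulus:
K + 4G/3 = 59e9 + 4*27e9/3 = 95000000000.0 Pa
Then divide by density:
95000000000.0 / 3005 = 31613976.7055 Pa/(kg/m^3)
Take the square root:
Vp = sqrt(31613976.7055) = 5622.63 m/s

5622.63


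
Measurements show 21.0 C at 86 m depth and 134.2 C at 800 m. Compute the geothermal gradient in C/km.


dT = 134.2 - 21.0 = 113.2 C
dz = 800 - 86 = 714 m
gradient = dT/dz * 1000 = 113.2/714 * 1000 = 158.5434 C/km

158.5434


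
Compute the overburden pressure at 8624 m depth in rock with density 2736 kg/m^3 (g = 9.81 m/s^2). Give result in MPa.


P = rho * g * z / 1e6
= 2736 * 9.81 * 8624 / 1e6
= 231469539.84 / 1e6
= 231.4695 MPa

231.4695


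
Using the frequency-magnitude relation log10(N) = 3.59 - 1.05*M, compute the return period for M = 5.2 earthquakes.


log10(N) = 3.59 - 1.05*5.2 = -1.87
N = 10^-1.87 = 0.01349
T = 1/N = 1/0.01349 = 74.131 years

74.131


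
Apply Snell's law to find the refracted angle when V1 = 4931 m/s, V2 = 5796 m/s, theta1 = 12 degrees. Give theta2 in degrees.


sin(theta1) = sin(12 deg) = 0.207912
sin(theta2) = V2/V1 * sin(theta1) = 5796/4931 * 0.207912 = 0.244384
theta2 = arcsin(0.244384) = 14.1454 degrees

14.1454


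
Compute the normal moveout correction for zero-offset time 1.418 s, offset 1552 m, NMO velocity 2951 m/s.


x/Vnmo = 1552/2951 = 0.525923
(x/Vnmo)^2 = 0.276595
t0^2 = 2.010724
sqrt(2.010724 + 0.276595) = 1.512389
dt = 1.512389 - 1.418 = 0.094389

0.094389


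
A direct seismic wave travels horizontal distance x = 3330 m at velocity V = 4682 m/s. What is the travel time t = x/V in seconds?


t = x / V
= 3330 / 4682
= 0.7112 s

0.7112


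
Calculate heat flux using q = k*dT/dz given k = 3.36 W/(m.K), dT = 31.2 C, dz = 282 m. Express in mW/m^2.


q = k * dT / dz * 1000
= 3.36 * 31.2 / 282 * 1000
= 0.371745 * 1000
= 371.7447 mW/m^2

371.7447


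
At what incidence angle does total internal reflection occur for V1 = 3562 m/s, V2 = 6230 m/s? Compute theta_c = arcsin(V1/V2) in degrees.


V1/V2 = 3562/6230 = 0.57175
theta_c = arcsin(0.57175) = 34.8723 degrees

34.8723


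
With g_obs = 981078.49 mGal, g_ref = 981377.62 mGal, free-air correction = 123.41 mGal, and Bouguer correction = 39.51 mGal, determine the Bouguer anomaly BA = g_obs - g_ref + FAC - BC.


BA = g_obs - g_ref + FAC - BC
= 981078.49 - 981377.62 + 123.41 - 39.51
= -215.23 mGal

-215.23


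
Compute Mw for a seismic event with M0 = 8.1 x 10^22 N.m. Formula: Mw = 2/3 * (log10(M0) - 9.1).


log10(M0) = log10(8.1 x 10^22) = 22.9085
Mw = 2/3 * (22.9085 - 9.1)
= 2/3 * 13.8085
= 9.21

9.21


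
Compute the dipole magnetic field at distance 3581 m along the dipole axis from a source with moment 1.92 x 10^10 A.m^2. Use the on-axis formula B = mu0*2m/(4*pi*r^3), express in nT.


m = 1.92 x 10^10 = 19200000000 A.m^2
2m = 38400000000 A.m^2
r^3 = 3581^3 = 45921171941
B = (4pi*10^-7) * 38400000000 / (4*pi * 45921171941) * 1e9
= 48254.863159 / 577062465656.32 * 1e9
= 83.6216 nT

83.6216


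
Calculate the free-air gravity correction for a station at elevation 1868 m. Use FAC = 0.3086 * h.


FAC = 0.3086 * h
= 0.3086 * 1868
= 576.4648 mGal

576.4648


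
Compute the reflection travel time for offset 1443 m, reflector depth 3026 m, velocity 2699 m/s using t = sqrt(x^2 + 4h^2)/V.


x^2 + 4h^2 = 1443^2 + 4*3026^2 = 2082249 + 36626704 = 38708953
sqrt(38708953) = 6221.652
t = 6221.652 / 2699 = 2.3052 s

2.3052


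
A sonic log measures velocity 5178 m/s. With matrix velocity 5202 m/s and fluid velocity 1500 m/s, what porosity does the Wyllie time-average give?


1/V - 1/Vm = 1/5178 - 1/5202 = 8.9e-07
1/Vf - 1/Vm = 1/1500 - 1/5202 = 0.00047443
phi = 8.9e-07 / 0.00047443 = 0.0019

0.0019


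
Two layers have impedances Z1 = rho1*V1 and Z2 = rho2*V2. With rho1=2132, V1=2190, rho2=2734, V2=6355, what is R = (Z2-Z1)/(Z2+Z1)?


Z1 = 2132 * 2190 = 4669080
Z2 = 2734 * 6355 = 17374570
R = (17374570 - 4669080) / (17374570 + 4669080) = 12705490 / 22043650 = 0.5764

0.5764


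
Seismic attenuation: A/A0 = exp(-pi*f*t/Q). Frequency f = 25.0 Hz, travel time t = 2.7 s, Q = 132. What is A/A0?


pi*f*t/Q = pi*25.0*2.7/132 = 1.606496
A/A0 = exp(-1.606496) = 0.200589

0.200589


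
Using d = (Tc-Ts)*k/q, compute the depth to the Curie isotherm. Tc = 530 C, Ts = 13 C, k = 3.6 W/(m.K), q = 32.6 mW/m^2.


T_Curie - T_surf = 530 - 13 = 517 C
Convert q to W/m^2: 32.6 mW/m^2 = 0.0326 W/m^2
d = 517 * 3.6 / 0.0326 = 57092.02 m

57092.02


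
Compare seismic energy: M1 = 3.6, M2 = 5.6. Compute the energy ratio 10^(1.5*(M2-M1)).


M2 - M1 = 5.6 - 3.6 = 2.0
1.5 * 2.0 = 3.0
ratio = 10^3.0 = 1000.0

1000.0


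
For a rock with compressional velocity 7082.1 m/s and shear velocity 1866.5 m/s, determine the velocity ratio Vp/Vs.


Vp/Vs = 7082.1 / 1866.5
= 3.7943

3.7943


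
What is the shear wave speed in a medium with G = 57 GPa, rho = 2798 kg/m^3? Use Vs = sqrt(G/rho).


Convert G to Pa: G = 57e9 Pa
Compute G/rho = 57e9 / 2798 = 20371694.0672
Vs = sqrt(20371694.0672) = 4513.5 m/s

4513.5


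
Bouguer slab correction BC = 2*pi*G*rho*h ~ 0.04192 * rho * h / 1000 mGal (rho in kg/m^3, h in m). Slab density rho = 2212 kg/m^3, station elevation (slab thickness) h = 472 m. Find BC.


BC = 0.04192 * rho * h / 1000
= 0.04192 * 2212 * 472 / 1000
= 43.7672 mGal

43.7672


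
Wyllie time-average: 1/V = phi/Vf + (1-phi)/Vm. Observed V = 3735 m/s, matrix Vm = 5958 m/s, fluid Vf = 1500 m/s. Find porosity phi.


1/V - 1/Vm = 1/3735 - 1/5958 = 9.99e-05
1/Vf - 1/Vm = 1/1500 - 1/5958 = 0.00049883
phi = 9.99e-05 / 0.00049883 = 0.2003

0.2003


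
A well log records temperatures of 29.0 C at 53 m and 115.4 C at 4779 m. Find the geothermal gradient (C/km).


dT = 115.4 - 29.0 = 86.4 C
dz = 4779 - 53 = 4726 m
gradient = dT/dz * 1000 = 86.4/4726 * 1000 = 18.2818 C/km

18.2818


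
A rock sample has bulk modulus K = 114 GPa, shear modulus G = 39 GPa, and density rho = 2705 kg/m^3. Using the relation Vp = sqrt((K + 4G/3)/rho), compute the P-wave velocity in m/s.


First compute the effective modulus:
K + 4G/3 = 114e9 + 4*39e9/3 = 166000000000.0 Pa
Then divide by density:
166000000000.0 / 2705 = 61367837.3383 Pa/(kg/m^3)
Take the square root:
Vp = sqrt(61367837.3383) = 7833.76 m/s

7833.76


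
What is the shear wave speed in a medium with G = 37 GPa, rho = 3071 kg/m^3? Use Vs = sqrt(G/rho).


Convert G to Pa: G = 37e9 Pa
Compute G/rho = 37e9 / 3071 = 12048192.7711
Vs = sqrt(12048192.7711) = 3471.05 m/s

3471.05


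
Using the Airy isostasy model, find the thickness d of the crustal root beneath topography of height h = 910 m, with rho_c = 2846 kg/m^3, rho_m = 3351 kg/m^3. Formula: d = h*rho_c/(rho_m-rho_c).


rho_m - rho_c = 3351 - 2846 = 505
d = 910 * 2846 / 505
= 2589860 / 505
= 5128.44 m

5128.44


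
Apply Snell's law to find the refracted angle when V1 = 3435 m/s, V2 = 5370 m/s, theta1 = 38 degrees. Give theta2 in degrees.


sin(theta1) = sin(38 deg) = 0.615661
sin(theta2) = V2/V1 * sin(theta1) = 5370/3435 * 0.615661 = 0.962475
theta2 = arcsin(0.962475) = 74.2542 degrees

74.2542


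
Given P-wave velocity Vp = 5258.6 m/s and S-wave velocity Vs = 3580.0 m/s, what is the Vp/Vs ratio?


Vp/Vs = 5258.6 / 3580.0
= 1.4689

1.4689


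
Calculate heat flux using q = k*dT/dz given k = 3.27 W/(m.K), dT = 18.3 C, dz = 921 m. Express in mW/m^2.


q = k * dT / dz * 1000
= 3.27 * 18.3 / 921 * 1000
= 0.064974 * 1000
= 64.9739 mW/m^2

64.9739


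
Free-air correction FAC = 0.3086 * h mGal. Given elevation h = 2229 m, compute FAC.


FAC = 0.3086 * h
= 0.3086 * 2229
= 687.8694 mGal

687.8694


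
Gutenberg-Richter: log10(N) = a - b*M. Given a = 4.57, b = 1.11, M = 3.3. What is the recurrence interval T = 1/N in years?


log10(N) = 4.57 - 1.11*3.3 = 0.907
N = 10^0.907 = 8.07235
T = 1/N = 1/8.07235 = 0.1239 years

0.1239


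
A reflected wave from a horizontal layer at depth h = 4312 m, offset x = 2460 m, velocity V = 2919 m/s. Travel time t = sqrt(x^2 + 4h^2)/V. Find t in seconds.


x^2 + 4h^2 = 2460^2 + 4*4312^2 = 6051600 + 74373376 = 80424976
sqrt(80424976) = 8967.9973
t = 8967.9973 / 2919 = 3.0723 s

3.0723


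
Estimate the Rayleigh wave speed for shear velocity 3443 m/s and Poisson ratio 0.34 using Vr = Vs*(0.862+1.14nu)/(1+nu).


Numerator factor = 0.862 + 1.14*0.34 = 1.2496
Denominator = 1 + 0.34 = 1.34
Vr = 3443 * 1.2496 / 1.34 = 3210.73 m/s

3210.73


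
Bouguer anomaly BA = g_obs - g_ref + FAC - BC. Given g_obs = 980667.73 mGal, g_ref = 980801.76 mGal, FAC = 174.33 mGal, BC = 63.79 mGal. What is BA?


BA = g_obs - g_ref + FAC - BC
= 980667.73 - 980801.76 + 174.33 - 63.79
= -23.49 mGal

-23.49


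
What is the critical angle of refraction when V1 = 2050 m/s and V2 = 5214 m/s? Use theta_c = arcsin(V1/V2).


V1/V2 = 2050/5214 = 0.393172
theta_c = arcsin(0.393172) = 23.152 degrees

23.152


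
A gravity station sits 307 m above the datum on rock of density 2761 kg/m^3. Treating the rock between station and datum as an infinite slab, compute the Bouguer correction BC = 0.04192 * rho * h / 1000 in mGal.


BC = 0.04192 * rho * h / 1000
= 0.04192 * 2761 * 307 / 1000
= 35.5325 mGal

35.5325


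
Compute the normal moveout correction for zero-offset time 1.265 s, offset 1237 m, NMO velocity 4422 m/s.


x/Vnmo = 1237/4422 = 0.279738
(x/Vnmo)^2 = 0.078253
t0^2 = 1.600225
sqrt(1.600225 + 0.078253) = 1.295561
dt = 1.295561 - 1.265 = 0.030561

0.030561


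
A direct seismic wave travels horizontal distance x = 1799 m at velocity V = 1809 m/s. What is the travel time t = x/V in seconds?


t = x / V
= 1799 / 1809
= 0.9945 s

0.9945


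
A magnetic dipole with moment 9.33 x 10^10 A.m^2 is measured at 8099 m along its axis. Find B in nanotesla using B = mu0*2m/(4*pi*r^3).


m = 9.33 x 10^10 = 93300000000 A.m^2
2m = 186600000000 A.m^2
r^3 = 8099^3 = 531244194299
B = (4pi*10^-7) * 186600000000 / (4*pi * 531244194299) * 1e9
= 234488.475664 / 6675811432287.87 * 1e9
= 35.1251 nT

35.1251


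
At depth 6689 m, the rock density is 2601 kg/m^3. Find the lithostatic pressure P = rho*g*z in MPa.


P = rho * g * z / 1e6
= 2601 * 9.81 * 6689 / 1e6
= 170675253.09 / 1e6
= 170.6753 MPa

170.6753


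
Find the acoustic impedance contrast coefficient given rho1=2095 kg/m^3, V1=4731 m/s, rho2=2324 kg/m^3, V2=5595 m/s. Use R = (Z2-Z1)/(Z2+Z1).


Z1 = 2095 * 4731 = 9911445
Z2 = 2324 * 5595 = 13002780
R = (13002780 - 9911445) / (13002780 + 9911445) = 3091335 / 22914225 = 0.1349

0.1349


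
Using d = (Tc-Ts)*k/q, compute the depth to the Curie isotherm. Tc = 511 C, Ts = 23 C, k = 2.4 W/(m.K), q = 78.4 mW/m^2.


T_Curie - T_surf = 511 - 23 = 488 C
Convert q to W/m^2: 78.4 mW/m^2 = 0.0784 W/m^2
d = 488 * 2.4 / 0.0784 = 14938.78 m

14938.78


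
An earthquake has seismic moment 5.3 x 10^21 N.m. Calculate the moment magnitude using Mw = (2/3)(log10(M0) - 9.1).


log10(M0) = log10(5.3 x 10^21) = 21.7243
Mw = 2/3 * (21.7243 - 9.1)
= 2/3 * 12.6243
= 8.42

8.42


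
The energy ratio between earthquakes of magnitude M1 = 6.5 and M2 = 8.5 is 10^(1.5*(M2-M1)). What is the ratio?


M2 - M1 = 8.5 - 6.5 = 2.0
1.5 * 2.0 = 3.0
ratio = 10^3.0 = 1000.0

1000.0


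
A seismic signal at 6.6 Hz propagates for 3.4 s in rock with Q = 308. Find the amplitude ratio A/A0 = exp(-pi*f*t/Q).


pi*f*t/Q = pi*6.6*3.4/308 = 0.228887
A/A0 = exp(-0.228887) = 0.795418

0.795418


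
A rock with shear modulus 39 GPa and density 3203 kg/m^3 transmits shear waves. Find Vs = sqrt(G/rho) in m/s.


Convert G to Pa: G = 39e9 Pa
Compute G/rho = 39e9 / 3203 = 12176084.9204
Vs = sqrt(12176084.9204) = 3489.42 m/s

3489.42


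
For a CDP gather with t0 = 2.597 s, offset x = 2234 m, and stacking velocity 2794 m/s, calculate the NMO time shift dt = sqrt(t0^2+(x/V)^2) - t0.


x/Vnmo = 2234/2794 = 0.799571
(x/Vnmo)^2 = 0.639313
t0^2 = 6.744409
sqrt(6.744409 + 0.639313) = 2.7173
dt = 2.7173 - 2.597 = 0.1203

0.1203


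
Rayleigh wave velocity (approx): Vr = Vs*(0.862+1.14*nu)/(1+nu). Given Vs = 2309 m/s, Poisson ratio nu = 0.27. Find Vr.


Numerator factor = 0.862 + 1.14*0.27 = 1.1698
Denominator = 1 + 0.27 = 1.27
Vr = 2309 * 1.1698 / 1.27 = 2126.83 m/s

2126.83


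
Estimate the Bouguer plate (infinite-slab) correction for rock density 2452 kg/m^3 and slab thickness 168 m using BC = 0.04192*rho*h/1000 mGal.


BC = 0.04192 * rho * h / 1000
= 0.04192 * 2452 * 168 / 1000
= 17.2684 mGal

17.2684


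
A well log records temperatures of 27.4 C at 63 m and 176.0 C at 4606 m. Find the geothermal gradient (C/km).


dT = 176.0 - 27.4 = 148.6 C
dz = 4606 - 63 = 4543 m
gradient = dT/dz * 1000 = 148.6/4543 * 1000 = 32.7097 C/km

32.7097


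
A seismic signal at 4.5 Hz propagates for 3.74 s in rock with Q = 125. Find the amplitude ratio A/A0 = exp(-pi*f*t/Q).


pi*f*t/Q = pi*4.5*3.74/125 = 0.422984
A/A0 = exp(-0.422984) = 0.655089

0.655089


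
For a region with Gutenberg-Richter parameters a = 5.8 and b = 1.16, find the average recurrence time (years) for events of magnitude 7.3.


log10(N) = 5.8 - 1.16*7.3 = -2.668
N = 10^-2.668 = 0.002148
T = 1/N = 1/0.002148 = 465.5861 years

465.5861


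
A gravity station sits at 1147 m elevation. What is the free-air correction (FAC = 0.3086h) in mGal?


FAC = 0.3086 * h
= 0.3086 * 1147
= 353.9642 mGal

353.9642


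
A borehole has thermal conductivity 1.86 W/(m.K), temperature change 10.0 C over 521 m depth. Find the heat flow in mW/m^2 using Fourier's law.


q = k * dT / dz * 1000
= 1.86 * 10.0 / 521 * 1000
= 0.035701 * 1000
= 35.7006 mW/m^2

35.7006


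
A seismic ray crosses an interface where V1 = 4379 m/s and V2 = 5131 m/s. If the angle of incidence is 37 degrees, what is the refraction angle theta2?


sin(theta1) = sin(37 deg) = 0.601815
sin(theta2) = V2/V1 * sin(theta1) = 5131/4379 * 0.601815 = 0.705164
theta2 = arcsin(0.705164) = 44.8428 degrees

44.8428


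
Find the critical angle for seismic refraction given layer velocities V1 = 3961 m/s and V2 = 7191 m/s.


V1/V2 = 3961/7191 = 0.550827
theta_c = arcsin(0.550827) = 33.4238 degrees

33.4238


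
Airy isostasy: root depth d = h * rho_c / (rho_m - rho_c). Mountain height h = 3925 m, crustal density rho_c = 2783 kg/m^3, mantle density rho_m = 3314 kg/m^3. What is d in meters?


rho_m - rho_c = 3314 - 2783 = 531
d = 3925 * 2783 / 531
= 10923275 / 531
= 20571.14 m

20571.14


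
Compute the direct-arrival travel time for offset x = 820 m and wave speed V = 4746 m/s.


t = x / V
= 820 / 4746
= 0.1728 s

0.1728


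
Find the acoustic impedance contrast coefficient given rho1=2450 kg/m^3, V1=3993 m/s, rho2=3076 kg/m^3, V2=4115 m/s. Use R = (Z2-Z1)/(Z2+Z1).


Z1 = 2450 * 3993 = 9782850
Z2 = 3076 * 4115 = 12657740
R = (12657740 - 9782850) / (12657740 + 9782850) = 2874890 / 22440590 = 0.1281

0.1281


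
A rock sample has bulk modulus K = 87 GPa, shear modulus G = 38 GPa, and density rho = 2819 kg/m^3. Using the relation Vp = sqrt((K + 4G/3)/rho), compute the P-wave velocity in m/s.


First compute the effective modulus:
K + 4G/3 = 87e9 + 4*38e9/3 = 137666666666.67 Pa
Then divide by density:
137666666666.67 / 2819 = 48835284.3798 Pa/(kg/m^3)
Take the square root:
Vp = sqrt(48835284.3798) = 6988.22 m/s

6988.22


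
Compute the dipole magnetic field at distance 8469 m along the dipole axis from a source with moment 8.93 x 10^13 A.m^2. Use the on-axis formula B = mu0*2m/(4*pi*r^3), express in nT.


m = 8.93 x 10^13 = 89300000000000 A.m^2
2m = 178600000000000 A.m^2
r^3 = 8469^3 = 607430225709
B = (4pi*10^-7) * 178600000000000 / (4*pi * 607430225709) * 1e9
= 224435379.172455 / 7633193338623.14 * 1e9
= 29402.554 nT

29402.554


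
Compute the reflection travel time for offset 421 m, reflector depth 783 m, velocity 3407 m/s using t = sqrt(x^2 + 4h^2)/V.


x^2 + 4h^2 = 421^2 + 4*783^2 = 177241 + 2452356 = 2629597
sqrt(2629597) = 1621.6032
t = 1621.6032 / 3407 = 0.476 s

0.476


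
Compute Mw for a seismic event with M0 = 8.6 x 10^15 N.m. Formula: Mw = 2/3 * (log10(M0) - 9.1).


log10(M0) = log10(8.6 x 10^15) = 15.9345
Mw = 2/3 * (15.9345 - 9.1)
= 2/3 * 6.8345
= 4.56

4.56


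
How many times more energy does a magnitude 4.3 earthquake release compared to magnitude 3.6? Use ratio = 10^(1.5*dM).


M2 - M1 = 4.3 - 3.6 = 0.7
1.5 * 0.7 = 1.05
ratio = 10^1.05 = 11.22

11.22


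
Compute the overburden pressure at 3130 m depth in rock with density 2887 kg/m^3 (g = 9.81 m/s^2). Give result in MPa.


P = rho * g * z / 1e6
= 2887 * 9.81 * 3130 / 1e6
= 88646201.1 / 1e6
= 88.6462 MPa

88.6462


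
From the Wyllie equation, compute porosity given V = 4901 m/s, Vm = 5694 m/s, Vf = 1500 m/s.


1/V - 1/Vm = 1/4901 - 1/5694 = 2.842e-05
1/Vf - 1/Vm = 1/1500 - 1/5694 = 0.00049104
phi = 2.842e-05 / 0.00049104 = 0.0579

0.0579


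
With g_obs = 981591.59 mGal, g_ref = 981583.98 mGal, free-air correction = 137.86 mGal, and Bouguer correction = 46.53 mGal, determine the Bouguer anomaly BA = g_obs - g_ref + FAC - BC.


BA = g_obs - g_ref + FAC - BC
= 981591.59 - 981583.98 + 137.86 - 46.53
= 98.94 mGal

98.94


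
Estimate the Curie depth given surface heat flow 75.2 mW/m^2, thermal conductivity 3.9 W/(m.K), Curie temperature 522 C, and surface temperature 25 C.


T_Curie - T_surf = 522 - 25 = 497 C
Convert q to W/m^2: 75.2 mW/m^2 = 0.0752 W/m^2
d = 497 * 3.9 / 0.0752 = 25775.27 m

25775.27


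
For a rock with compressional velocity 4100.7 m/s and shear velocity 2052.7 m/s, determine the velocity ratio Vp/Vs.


Vp/Vs = 4100.7 / 2052.7
= 1.9977

1.9977


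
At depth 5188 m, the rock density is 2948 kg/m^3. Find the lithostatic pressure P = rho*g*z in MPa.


P = rho * g * z / 1e6
= 2948 * 9.81 * 5188 / 1e6
= 150036337.44 / 1e6
= 150.0363 MPa

150.0363


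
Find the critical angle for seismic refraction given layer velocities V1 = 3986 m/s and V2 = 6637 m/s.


V1/V2 = 3986/6637 = 0.600573
theta_c = arcsin(0.600573) = 36.9109 degrees

36.9109


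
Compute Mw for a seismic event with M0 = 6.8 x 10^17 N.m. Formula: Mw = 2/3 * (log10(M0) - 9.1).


log10(M0) = log10(6.8 x 10^17) = 17.8325
Mw = 2/3 * (17.8325 - 9.1)
= 2/3 * 8.7325
= 5.82

5.82


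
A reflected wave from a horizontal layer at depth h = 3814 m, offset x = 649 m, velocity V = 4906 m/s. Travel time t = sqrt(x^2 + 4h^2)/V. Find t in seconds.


x^2 + 4h^2 = 649^2 + 4*3814^2 = 421201 + 58186384 = 58607585
sqrt(58607585) = 7655.5591
t = 7655.5591 / 4906 = 1.5604 s

1.5604


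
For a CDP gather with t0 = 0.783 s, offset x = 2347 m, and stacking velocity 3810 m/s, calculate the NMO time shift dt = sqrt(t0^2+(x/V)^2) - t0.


x/Vnmo = 2347/3810 = 0.61601
(x/Vnmo)^2 = 0.379469
t0^2 = 0.613089
sqrt(0.613089 + 0.379469) = 0.996272
dt = 0.996272 - 0.783 = 0.213272

0.213272


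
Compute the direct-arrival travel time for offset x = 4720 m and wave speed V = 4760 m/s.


t = x / V
= 4720 / 4760
= 0.9916 s

0.9916


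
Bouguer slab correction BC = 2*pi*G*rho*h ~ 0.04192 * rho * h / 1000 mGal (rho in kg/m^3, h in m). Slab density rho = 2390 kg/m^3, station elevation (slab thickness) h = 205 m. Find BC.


BC = 0.04192 * rho * h / 1000
= 0.04192 * 2390 * 205 / 1000
= 20.5387 mGal

20.5387


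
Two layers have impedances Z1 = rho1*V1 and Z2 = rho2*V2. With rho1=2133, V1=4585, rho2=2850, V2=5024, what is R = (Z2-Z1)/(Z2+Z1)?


Z1 = 2133 * 4585 = 9779805
Z2 = 2850 * 5024 = 14318400
R = (14318400 - 9779805) / (14318400 + 9779805) = 4538595 / 24098205 = 0.1883

0.1883


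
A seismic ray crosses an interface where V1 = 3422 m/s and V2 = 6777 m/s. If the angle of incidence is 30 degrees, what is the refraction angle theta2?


sin(theta1) = sin(30 deg) = 0.5
sin(theta2) = V2/V1 * sin(theta1) = 6777/3422 * 0.5 = 0.99021
theta2 = arcsin(0.99021) = 81.9763 degrees

81.9763


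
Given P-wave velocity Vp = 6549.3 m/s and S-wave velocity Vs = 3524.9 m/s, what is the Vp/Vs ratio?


Vp/Vs = 6549.3 / 3524.9
= 1.858

1.858


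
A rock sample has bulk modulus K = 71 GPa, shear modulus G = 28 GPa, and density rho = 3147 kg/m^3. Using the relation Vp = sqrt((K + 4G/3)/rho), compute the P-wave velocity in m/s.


First compute the effective modulus:
K + 4G/3 = 71e9 + 4*28e9/3 = 108333333333.33 Pa
Then divide by density:
108333333333.33 / 3147 = 34424319.4577 Pa/(kg/m^3)
Take the square root:
Vp = sqrt(34424319.4577) = 5867.22 m/s

5867.22


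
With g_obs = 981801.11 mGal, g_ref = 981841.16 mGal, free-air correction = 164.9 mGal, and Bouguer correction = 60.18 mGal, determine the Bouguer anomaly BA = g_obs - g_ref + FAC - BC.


BA = g_obs - g_ref + FAC - BC
= 981801.11 - 981841.16 + 164.9 - 60.18
= 64.67 mGal

64.67


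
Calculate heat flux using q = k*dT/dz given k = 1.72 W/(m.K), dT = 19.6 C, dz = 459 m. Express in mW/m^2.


q = k * dT / dz * 1000
= 1.72 * 19.6 / 459 * 1000
= 0.073447 * 1000
= 73.4466 mW/m^2

73.4466


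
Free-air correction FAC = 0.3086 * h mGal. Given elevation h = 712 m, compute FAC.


FAC = 0.3086 * h
= 0.3086 * 712
= 219.7232 mGal

219.7232


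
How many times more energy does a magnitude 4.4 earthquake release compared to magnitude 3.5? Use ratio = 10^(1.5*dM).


M2 - M1 = 4.4 - 3.5 = 0.9
1.5 * 0.9 = 1.35
ratio = 10^1.35 = 22.39

22.39


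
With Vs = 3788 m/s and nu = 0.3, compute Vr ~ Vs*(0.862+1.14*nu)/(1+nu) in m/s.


Numerator factor = 0.862 + 1.14*0.3 = 1.204
Denominator = 1 + 0.3 = 1.3
Vr = 3788 * 1.204 / 1.3 = 3508.27 m/s

3508.27


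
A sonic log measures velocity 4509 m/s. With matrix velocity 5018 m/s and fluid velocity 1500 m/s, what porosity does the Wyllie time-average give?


1/V - 1/Vm = 1/4509 - 1/5018 = 2.25e-05
1/Vf - 1/Vm = 1/1500 - 1/5018 = 0.00046738
phi = 2.25e-05 / 0.00046738 = 0.0481

0.0481


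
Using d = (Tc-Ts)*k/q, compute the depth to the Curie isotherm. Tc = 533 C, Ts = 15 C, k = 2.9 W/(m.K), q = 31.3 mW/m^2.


T_Curie - T_surf = 533 - 15 = 518 C
Convert q to W/m^2: 31.3 mW/m^2 = 0.0313 W/m^2
d = 518 * 2.9 / 0.0313 = 47993.61 m

47993.61


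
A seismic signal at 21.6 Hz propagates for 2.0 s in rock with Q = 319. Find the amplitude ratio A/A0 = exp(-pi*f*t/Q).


pi*f*t/Q = pi*21.6*2.0/319 = 0.425445
A/A0 = exp(-0.425445) = 0.653479

0.653479


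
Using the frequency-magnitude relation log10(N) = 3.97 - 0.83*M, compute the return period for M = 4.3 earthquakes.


log10(N) = 3.97 - 0.83*4.3 = 0.401
N = 10^0.401 = 2.517677
T = 1/N = 1/2.517677 = 0.3972 years

0.3972


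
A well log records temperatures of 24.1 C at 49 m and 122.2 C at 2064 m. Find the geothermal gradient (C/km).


dT = 122.2 - 24.1 = 98.1 C
dz = 2064 - 49 = 2015 m
gradient = dT/dz * 1000 = 98.1/2015 * 1000 = 48.6849 C/km

48.6849


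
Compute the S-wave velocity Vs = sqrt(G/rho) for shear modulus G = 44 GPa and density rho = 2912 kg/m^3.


Convert G to Pa: G = 44e9 Pa
Compute G/rho = 44e9 / 2912 = 15109890.1099
Vs = sqrt(15109890.1099) = 3887.14 m/s

3887.14


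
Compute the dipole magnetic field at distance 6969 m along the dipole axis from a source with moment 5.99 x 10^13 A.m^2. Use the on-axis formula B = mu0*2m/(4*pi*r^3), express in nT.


m = 5.99 x 10^13 = 59900000000000 A.m^2
2m = 119800000000000 A.m^2
r^3 = 6969^3 = 338463151209
B = (4pi*10^-7) * 119800000000000 / (4*pi * 338463151209) * 1e9
= 150545119.960023 / 4253253397396.18 * 1e9
= 35395.2859 nT

35395.2859


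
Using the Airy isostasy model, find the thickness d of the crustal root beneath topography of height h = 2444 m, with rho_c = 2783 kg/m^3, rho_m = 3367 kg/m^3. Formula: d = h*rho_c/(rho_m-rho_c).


rho_m - rho_c = 3367 - 2783 = 584
d = 2444 * 2783 / 584
= 6801652 / 584
= 11646.66 m

11646.66


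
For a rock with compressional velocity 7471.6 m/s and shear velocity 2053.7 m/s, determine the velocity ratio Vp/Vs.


Vp/Vs = 7471.6 / 2053.7
= 3.6381

3.6381


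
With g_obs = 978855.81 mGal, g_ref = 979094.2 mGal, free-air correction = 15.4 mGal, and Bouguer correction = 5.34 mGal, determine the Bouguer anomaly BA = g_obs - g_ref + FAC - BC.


BA = g_obs - g_ref + FAC - BC
= 978855.81 - 979094.2 + 15.4 - 5.34
= -228.33 mGal

-228.33


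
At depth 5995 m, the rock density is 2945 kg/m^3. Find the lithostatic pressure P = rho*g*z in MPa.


P = rho * g * z / 1e6
= 2945 * 9.81 * 5995 / 1e6
= 173198247.75 / 1e6
= 173.1982 MPa

173.1982
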